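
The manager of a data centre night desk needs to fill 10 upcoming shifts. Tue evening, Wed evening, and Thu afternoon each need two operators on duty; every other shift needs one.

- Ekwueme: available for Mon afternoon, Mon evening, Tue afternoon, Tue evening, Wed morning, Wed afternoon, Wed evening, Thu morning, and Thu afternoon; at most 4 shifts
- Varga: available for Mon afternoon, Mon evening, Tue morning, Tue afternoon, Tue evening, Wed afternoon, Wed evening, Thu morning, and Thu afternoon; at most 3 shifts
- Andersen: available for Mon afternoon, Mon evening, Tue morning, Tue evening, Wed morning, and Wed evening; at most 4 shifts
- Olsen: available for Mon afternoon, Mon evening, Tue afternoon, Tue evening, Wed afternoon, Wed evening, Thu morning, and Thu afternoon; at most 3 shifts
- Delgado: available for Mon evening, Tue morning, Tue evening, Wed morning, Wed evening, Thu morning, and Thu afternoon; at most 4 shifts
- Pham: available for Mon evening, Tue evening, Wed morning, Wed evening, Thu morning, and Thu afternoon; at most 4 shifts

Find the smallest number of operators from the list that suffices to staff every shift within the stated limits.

4

13 slots to fill and no one can take more than 4, so at least ⌈13/4⌉ = 4 operators are needed.
Ekwueme, Varga, Andersen, and Olsen alone can cover everything: Mon afternoon→Varga, Mon evening→Andersen, Tue morning→Varga, Tue afternoon→Ekwueme, Tue evening→Andersen+Olsen, Wed morning→Ekwueme, Wed afternoon→Ekwueme, Wed evening→Andersen+Olsen, Thu morning→Ekwueme, Thu afternoon→Varga+Olsen.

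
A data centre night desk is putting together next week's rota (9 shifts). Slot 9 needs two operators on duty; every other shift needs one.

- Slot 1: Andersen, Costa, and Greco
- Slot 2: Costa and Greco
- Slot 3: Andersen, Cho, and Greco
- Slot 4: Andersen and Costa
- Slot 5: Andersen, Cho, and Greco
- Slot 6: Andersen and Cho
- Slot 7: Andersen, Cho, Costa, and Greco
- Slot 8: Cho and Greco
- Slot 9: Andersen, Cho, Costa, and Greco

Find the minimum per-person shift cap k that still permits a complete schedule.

With 4 operators and 10 worker-slots to fill, someone must work at least ⌈10/4⌉ = 3 shifts, so k ≥ 3.
k = 3 works: Slot 1→Andersen, Slot 2→Costa, Slot 3→Cho, Slot 4→Andersen, Slot 5→Cho, Slot 6→Andersen, Slot 7→Costa, Slot 8→Cho, Slot 9→Costa+Greco.
Loads: Andersen 3, Cho 3, Costa 3, Greco 1 — all ≤ 3.

3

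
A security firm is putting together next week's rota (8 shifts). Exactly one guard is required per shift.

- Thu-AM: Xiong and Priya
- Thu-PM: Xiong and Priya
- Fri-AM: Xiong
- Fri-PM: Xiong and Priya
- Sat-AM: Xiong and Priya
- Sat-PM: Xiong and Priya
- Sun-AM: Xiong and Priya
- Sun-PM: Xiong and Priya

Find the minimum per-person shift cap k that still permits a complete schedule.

With 2 guards and 8 worker-slots to fill, someone must work at least ⌈8/2⌉ = 4 shifts, so k ≥ 4.
k = 4 works: Thu-AM→Xiong, Thu-PM→Xiong, Fri-AM→Xiong, Fri-PM→Xiong, Sat-AM→Priya, Sat-PM→Priya, Sun-AM→Priya, Sun-PM→Priya.
Loads: Xiong 4, Priya 4 — all ≤ 4.

4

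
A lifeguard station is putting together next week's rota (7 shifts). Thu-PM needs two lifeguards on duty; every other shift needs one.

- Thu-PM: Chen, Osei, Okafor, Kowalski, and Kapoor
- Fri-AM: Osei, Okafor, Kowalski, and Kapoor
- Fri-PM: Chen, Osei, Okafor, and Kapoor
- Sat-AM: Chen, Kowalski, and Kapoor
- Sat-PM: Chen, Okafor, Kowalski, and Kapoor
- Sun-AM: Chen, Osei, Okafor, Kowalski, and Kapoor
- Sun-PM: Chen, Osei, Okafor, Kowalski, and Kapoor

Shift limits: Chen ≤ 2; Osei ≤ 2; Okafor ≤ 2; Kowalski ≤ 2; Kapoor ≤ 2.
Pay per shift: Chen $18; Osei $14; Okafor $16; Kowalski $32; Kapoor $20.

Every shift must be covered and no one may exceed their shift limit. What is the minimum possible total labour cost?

Picking the cheapest available lifeguard for each shift independently would cost $120, but that ignores the shift limits.
An optimal schedule: Thu-PM→Chen+Kapoor, Fri-AM→Osei, Fri-PM→Osei, Sat-AM→Chen, Sat-PM→Okafor, Sun-AM→Okafor, Sun-PM→Kapoor.
Total: 18 + 20 + 14 + 14 + 18 + 16 + 16 + 20 = $136.

$136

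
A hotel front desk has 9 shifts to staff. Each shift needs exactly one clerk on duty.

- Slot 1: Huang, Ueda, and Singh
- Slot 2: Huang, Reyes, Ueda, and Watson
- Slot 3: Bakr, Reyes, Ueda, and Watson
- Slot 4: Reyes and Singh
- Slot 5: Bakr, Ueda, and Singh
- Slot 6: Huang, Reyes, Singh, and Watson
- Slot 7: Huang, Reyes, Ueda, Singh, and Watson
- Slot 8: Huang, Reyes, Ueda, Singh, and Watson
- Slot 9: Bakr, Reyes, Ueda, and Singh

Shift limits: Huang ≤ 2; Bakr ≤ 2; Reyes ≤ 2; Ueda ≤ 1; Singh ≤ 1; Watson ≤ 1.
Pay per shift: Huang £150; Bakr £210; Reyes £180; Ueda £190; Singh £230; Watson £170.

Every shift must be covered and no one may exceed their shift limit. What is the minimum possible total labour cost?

Picking the cheapest available clerk for each shift independently would cost £1470, but that ignores the shift limits.
An optimal schedule: Slot 1→Huang, Slot 2→Huang, Slot 3→Bakr, Slot 4→Reyes, Slot 5→Bakr, Slot 6→Reyes, Slot 7→Singh, Slot 8→Watson, Slot 9→Ueda.
Total: 150 + 150 + 210 + 180 + 210 + 180 + 230 + 170 + 190 = £1670.

£1670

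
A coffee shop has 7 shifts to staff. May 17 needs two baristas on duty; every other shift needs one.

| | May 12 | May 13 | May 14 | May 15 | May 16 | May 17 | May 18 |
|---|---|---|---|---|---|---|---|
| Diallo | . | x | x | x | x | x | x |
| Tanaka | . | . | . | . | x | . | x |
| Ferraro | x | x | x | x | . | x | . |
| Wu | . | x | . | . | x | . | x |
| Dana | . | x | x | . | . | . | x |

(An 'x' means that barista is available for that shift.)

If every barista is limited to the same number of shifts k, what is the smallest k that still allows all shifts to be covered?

2

With 5 baristas and 8 worker-slots to fill, someone must work at least ⌈8/5⌉ = 2 shifts, so k ≥ 2.
k = 2 works: May 12→Ferraro, May 13→Wu, May 14→Dana, May 15→Diallo, May 16→Tanaka, May 17→Diallo+Ferraro, May 18→Tanaka.
Loads: Diallo 2, Tanaka 2, Ferraro 2, Wu 1, Dana 1 — all ≤ 2.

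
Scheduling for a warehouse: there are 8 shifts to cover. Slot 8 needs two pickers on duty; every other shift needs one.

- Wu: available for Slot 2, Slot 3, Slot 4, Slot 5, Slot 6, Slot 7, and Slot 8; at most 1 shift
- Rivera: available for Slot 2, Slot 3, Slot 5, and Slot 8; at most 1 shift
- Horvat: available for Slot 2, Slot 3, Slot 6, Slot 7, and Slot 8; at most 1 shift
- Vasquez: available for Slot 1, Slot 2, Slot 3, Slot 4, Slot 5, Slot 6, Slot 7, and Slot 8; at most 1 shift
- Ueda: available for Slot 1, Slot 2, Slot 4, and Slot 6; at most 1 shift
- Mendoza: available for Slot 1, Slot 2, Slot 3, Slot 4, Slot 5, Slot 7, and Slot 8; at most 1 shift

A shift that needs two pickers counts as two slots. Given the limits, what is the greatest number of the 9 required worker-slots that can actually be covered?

Total capacity across all pickers is 1+1+1+1+1+1 = 6, and 9 slots are needed, so at most 6 can be filled.
An assignment achieving 6: Slot 1→Vasquez, Slot 2→Ueda, Slot 4→Wu, Slot 5→Rivera, Slot 6→Horvat, Slot 7→Mendoza.
Loads: Wu 1/1, Rivera 1/1, Horvat 1/1, Vasquez 1/1, Ueda 1/1, Mendoza 1/1.

6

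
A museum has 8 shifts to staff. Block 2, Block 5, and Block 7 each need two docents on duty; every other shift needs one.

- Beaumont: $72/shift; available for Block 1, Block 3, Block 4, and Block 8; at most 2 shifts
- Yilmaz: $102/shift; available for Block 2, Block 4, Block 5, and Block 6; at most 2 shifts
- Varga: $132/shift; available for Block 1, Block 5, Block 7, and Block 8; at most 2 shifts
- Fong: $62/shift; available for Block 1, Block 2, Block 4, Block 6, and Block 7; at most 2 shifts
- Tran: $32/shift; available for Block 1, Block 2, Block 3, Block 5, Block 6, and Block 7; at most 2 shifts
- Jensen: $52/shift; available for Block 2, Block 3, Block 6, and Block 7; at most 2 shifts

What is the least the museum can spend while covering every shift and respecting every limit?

$772

Picking the cheapest available docent for each shift independently would cost $532, but that ignores the shift limits.
An optimal schedule: Block 1→Beaumont, Block 2→Jensen+Yilmaz, Block 3→Tran, Block 4→Fong, Block 5→Tran+Yilmaz, Block 6→Jensen, Block 7→Fong+Varga, Block 8→Beaumont.
Total: 72 + 52 + 102 + 32 + 62 + 32 + 102 + 52 + 62 + 132 + 72 = $772.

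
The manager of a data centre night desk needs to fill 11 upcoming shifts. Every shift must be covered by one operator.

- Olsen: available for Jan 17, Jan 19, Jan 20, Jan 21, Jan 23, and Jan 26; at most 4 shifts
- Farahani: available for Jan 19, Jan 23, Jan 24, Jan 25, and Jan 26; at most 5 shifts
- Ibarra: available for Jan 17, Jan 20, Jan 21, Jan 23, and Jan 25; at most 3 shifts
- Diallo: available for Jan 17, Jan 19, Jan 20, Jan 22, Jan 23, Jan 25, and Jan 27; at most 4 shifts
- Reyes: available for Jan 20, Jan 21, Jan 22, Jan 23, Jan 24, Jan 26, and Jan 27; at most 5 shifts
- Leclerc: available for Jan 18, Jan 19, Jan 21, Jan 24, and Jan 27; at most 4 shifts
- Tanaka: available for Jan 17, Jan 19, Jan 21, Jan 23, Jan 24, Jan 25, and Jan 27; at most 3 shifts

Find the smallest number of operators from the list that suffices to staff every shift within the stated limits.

11 slots to fill and no one can take more than 5, so at least ⌈11/5⌉ = 3 operators are needed.
Olsen, Diallo, and Leclerc alone can cover everything: Jan 17→Olsen, Jan 18→Leclerc, Jan 19→Leclerc, Jan 20→Olsen, Jan 21→Olsen, Jan 22→Diallo, Jan 23→Diallo, Jan 24→Leclerc, Jan 25→Diallo, Jan 26→Olsen, Jan 27→Diallo.

3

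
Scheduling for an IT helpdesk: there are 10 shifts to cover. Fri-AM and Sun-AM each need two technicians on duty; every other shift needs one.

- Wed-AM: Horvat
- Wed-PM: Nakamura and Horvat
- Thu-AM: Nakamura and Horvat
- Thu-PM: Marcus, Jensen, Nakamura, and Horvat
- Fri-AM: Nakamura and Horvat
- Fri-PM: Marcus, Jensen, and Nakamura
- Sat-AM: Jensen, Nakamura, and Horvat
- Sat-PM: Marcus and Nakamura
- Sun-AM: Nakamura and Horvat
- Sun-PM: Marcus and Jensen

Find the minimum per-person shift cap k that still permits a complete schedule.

4

With 4 technicians and 12 worker-slots to fill, someone must work at least ⌈12/4⌉ = 3 shifts, so k ≥ 3.
k = 3 fails: Shifts {Wed-AM, Wed-PM, Thu-AM, Fri-AM, Sun-AM} need 7 worker-slots in total, but the technicians available for any of those shifts (Nakamura and Horvat) can supply at most 6 among them. So no valid schedule exists.
k = 4 works: Wed-AM→Horvat, Wed-PM→Nakamura, Thu-AM→Nakamura, Thu-PM→Marcus, Fri-AM→Nakamura+Horvat, Fri-PM→Marcus, Sat-AM→Jensen, Sat-PM→Marcus, Sun-AM→Nakamura+Horvat, Sun-PM→Marcus.
Loads: Marcus 4, Jensen 1, Nakamura 4, Horvat 3 — all ≤ 4.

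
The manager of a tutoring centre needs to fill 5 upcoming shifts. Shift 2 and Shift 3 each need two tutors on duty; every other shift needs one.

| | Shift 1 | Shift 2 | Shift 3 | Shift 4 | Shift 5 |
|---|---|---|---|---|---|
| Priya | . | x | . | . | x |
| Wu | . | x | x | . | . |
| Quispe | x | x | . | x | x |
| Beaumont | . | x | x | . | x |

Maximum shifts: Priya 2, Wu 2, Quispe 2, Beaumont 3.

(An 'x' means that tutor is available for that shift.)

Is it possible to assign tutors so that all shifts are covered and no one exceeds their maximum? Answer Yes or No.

Shift 1 can only be covered by Quispe, so that assignment is forced.
Shift 3 can only be covered by Wu and Beaumont, so that assignment is forced.
Shift 4 can only be covered by Quispe, so that assignment is forced.
One valid schedule: Shift 1→Quispe, Shift 2→Priya+Wu, Shift 3→Wu+Beaumont, Shift 4→Quispe, Shift 5→Priya.
Loads: Priya 2/2, Wu 2/2, Quispe 2/2, Beaumont 1/3 — all within limits.

Yes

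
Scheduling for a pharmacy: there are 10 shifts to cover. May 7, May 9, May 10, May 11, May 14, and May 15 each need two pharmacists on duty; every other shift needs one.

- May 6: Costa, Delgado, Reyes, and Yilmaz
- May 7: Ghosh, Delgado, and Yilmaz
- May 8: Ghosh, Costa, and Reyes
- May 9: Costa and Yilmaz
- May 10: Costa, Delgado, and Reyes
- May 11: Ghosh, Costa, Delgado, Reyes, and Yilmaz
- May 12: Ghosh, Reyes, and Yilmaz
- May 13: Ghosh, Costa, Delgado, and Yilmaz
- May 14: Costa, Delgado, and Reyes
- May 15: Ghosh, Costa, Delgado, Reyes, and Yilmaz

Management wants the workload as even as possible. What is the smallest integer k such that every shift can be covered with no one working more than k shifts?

With 5 pharmacists and 16 worker-slots to fill, someone must work at least ⌈16/5⌉ = 4 shifts, so k ≥ 4.
k = 4 works: May 6→Costa, May 7→Ghosh+Delgado, May 8→Ghosh, May 9→Costa+Yilmaz, May 10→Costa+Delgado, May 11→Delgado+Reyes, May 12→Ghosh, May 13→Ghosh, May 14→Costa+Delgado, May 15→Reyes+Yilmaz.
Loads: Ghosh 4, Costa 4, Delgado 4, Reyes 2, Yilmaz 2 — all ≤ 4.

4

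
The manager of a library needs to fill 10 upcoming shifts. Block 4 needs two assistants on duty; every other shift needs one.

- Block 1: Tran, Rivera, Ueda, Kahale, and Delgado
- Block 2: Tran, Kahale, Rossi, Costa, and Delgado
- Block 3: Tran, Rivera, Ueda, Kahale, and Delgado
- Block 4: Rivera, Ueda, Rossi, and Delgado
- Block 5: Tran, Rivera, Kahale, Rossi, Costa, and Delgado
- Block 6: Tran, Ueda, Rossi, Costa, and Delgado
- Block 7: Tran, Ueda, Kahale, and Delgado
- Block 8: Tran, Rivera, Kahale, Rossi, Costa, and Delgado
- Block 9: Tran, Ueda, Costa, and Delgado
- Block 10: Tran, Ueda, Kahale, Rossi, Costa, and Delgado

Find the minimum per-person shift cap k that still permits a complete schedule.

With 7 assistants and 11 worker-slots to fill, someone must work at least ⌈11/7⌉ = 2 shifts, so k ≥ 2.
k = 2 works: Block 1→Rivera, Block 2→Kahale, Block 3→Rivera, Block 4→Ueda+Rossi, Block 5→Kahale, Block 6→Ueda, Block 7→Tran, Block 8→Rossi, Block 9→Tran, Block 10→Costa.
Loads: Tran 2, Rivera 2, Ueda 2, Kahale 2, Rossi 2, Costa 1, Delgado 0 — all ≤ 2.

2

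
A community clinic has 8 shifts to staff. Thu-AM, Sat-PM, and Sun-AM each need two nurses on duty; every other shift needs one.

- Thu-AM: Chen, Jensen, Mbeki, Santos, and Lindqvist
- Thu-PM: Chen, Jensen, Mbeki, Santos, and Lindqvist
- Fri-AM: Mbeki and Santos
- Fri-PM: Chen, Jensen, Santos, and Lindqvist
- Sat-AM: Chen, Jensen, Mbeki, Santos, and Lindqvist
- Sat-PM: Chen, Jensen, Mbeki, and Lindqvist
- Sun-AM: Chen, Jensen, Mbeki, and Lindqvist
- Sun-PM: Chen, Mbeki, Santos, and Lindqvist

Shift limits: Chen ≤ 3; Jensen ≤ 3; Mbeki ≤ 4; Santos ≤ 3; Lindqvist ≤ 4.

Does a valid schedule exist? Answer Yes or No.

Yes

One valid schedule: Thu-AM→Mbeki+Santos, Thu-PM→Chen, Fri-AM→Mbeki, Fri-PM→Chen, Sat-AM→Jensen, Sat-PM→Jensen+Mbeki, Sun-AM→Jensen+Mbeki, Sun-PM→Chen.
Loads: Chen 3/3, Jensen 3/3, Mbeki 4/4, Santos 1/3, Lindqvist 0/4 — all within limits.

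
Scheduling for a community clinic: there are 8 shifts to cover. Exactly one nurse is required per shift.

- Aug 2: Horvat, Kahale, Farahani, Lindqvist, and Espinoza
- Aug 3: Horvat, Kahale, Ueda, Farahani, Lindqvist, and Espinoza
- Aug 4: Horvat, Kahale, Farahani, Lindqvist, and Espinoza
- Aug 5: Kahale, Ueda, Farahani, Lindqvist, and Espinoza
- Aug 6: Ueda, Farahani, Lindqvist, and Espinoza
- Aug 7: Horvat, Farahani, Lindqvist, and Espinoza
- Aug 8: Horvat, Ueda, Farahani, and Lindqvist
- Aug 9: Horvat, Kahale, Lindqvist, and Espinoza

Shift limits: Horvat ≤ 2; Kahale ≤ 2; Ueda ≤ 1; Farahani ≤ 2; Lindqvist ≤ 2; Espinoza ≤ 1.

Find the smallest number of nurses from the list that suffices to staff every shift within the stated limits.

4

8 slots to fill and no one can take more than 2, so at least ⌈8/2⌉ = 4 nurses are needed.
Horvat, Kahale, Farahani, and Lindqvist alone can cover everything: Aug 2→Farahani, Aug 3→Lindqvist, Aug 4→Lindqvist, Aug 5→Kahale, Aug 6→Farahani, Aug 7→Horvat, Aug 8→Horvat, Aug 9→Kahale.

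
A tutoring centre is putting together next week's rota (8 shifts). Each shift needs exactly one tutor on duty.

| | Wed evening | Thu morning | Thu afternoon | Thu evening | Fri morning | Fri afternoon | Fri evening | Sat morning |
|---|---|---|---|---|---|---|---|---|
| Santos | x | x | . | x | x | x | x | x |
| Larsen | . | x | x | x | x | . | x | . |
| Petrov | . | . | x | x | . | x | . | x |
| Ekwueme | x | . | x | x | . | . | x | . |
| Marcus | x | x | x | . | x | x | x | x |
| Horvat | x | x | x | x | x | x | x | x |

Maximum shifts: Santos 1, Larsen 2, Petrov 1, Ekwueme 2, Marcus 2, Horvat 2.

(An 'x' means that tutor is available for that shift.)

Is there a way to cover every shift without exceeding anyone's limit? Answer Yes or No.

Yes

One valid schedule: Wed evening→Santos, Thu morning→Larsen, Thu afternoon→Ekwueme, Thu evening→Ekwueme, Fri morning→Larsen, Fri afternoon→Petrov, Fri evening→Marcus, Sat morning→Marcus.
Loads: Santos 1/1, Larsen 2/2, Petrov 1/1, Ekwueme 2/2, Marcus 2/2, Horvat 0/2 — all within limits.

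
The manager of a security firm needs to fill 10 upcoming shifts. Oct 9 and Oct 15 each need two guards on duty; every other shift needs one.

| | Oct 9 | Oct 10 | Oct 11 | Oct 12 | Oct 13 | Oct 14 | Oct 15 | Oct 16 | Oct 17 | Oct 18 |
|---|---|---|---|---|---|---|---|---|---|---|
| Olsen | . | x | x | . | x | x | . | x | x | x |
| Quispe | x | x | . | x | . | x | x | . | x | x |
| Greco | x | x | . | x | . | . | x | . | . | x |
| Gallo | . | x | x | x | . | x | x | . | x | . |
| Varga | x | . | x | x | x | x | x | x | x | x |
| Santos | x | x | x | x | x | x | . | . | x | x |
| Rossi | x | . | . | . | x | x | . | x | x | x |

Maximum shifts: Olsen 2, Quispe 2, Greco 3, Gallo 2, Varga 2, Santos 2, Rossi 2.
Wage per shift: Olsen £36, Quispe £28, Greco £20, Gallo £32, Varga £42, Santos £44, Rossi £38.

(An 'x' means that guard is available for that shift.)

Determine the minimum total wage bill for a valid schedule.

£370

Picking the cheapest available guard for each shift independently would cost £316, but that ignores the shift limits.
An optimal schedule: Oct 9→Rossi+Varga, Oct 10→Greco, Oct 11→Gallo, Oct 12→Greco, Oct 13→Olsen, Oct 14→Quispe, Oct 15→Greco+Quispe, Oct 16→Olsen, Oct 17→Gallo, Oct 18→Rossi.
Total: 38 + 42 + 20 + 32 + 20 + 36 + 28 + 20 + 28 + 36 + 32 + 38 = £370.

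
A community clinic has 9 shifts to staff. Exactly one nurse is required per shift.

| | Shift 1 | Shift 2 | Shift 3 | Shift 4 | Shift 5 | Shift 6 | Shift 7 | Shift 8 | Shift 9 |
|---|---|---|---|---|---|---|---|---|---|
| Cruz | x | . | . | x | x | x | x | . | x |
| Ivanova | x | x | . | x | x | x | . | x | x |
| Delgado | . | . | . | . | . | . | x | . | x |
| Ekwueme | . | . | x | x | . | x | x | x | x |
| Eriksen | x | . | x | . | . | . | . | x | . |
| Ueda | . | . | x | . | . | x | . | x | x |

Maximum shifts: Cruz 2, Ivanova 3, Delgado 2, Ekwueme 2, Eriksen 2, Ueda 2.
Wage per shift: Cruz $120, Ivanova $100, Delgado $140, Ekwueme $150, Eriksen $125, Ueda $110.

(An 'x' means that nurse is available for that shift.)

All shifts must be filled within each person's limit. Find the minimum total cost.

$1010

Shift 2 can only be covered by Ivanova, so that assignment is forced.
Picking the cheapest available nurse for each shift independently would cost $930, but that ignores the shift limits.
An optimal schedule: Shift 1→Ivanova, Shift 2→Ivanova, Shift 3→Eriksen, Shift 4→Cruz, Shift 5→Ivanova, Shift 6→Ueda, Shift 7→Cruz, Shift 8→Eriksen, Shift 9→Ueda.
Total: 100 + 100 + 125 + 120 + 100 + 110 + 120 + 125 + 110 = $1010.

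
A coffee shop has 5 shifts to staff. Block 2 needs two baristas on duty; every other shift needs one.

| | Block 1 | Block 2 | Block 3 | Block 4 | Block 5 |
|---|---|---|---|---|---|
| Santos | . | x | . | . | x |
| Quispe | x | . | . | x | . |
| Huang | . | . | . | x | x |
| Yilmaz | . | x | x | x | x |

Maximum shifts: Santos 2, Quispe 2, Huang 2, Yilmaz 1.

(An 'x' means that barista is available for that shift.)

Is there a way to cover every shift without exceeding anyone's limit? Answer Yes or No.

No

Total capacity is 7 and 6 slots are needed, so capacity alone doesn't rule it out.
Shifts {Block 2, Block 3} need 3 worker-slots in total, but the baristas available for any of those shifts (Santos and Yilmaz) can supply at most 2 among them. So no valid schedule exists.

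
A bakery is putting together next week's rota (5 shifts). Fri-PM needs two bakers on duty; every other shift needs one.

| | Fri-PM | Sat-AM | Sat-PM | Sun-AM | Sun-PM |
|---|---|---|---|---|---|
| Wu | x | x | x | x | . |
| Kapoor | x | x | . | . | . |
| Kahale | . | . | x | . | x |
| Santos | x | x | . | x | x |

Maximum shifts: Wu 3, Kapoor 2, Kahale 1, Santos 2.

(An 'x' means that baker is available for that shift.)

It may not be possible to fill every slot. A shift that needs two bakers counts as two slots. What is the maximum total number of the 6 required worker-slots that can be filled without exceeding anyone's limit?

6

Total capacity across all bakers is 3+2+1+2 = 8, and 6 slots are needed, so at most 6 can be filled.
An assignment achieving 6: Fri-PM→Wu+Kapoor, Sat-AM→Kapoor, Sat-PM→Wu, Sun-AM→Wu, Sun-PM→Kahale.
Loads: Wu 3/3, Kapoor 2/2, Kahale 1/1, Santos 0/2.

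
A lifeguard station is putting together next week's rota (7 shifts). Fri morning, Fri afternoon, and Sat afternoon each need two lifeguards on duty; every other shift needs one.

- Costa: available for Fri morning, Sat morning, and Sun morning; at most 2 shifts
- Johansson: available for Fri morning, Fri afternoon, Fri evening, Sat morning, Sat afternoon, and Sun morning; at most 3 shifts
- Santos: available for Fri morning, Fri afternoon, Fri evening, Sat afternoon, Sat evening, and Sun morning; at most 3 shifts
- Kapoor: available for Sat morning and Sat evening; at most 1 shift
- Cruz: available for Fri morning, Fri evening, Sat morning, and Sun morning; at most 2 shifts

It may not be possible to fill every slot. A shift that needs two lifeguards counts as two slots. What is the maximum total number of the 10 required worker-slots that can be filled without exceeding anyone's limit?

Total capacity across all lifeguards is 2+3+3+1+2 = 11, and 10 slots are needed, so at most 10 can be filled.
An assignment achieving 10: Fri morning→Costa+Cruz, Fri afternoon→Johansson+Santos, Fri evening→Johansson, Sat morning→Costa, Sat afternoon→Johansson+Santos, Sat evening→Santos, Sun morning→Cruz.
Loads: Costa 2/2, Johansson 3/3, Santos 3/3, Kapoor 0/1, Cruz 2/2.

10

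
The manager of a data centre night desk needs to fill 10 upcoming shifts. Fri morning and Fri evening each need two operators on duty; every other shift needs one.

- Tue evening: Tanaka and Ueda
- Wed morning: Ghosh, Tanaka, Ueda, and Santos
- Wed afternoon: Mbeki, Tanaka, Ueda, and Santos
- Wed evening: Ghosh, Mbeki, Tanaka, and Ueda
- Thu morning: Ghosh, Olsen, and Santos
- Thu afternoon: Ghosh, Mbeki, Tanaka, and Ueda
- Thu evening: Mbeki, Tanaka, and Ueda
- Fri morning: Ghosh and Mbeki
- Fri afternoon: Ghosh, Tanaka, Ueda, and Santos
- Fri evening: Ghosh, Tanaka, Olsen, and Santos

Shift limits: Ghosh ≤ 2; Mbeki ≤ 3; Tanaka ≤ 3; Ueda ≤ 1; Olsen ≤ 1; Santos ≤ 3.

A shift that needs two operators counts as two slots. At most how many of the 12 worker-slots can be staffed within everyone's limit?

12

Total capacity across all operators is 2+3+3+1+1+3 = 13, and 12 slots are needed, so at most 12 can be filled.
An assignment achieving 12: Tue evening→Tanaka, Wed morning→Tanaka, Wed afternoon→Mbeki, Wed evening→Tanaka, Thu morning→Ghosh, Thu afternoon→Ueda, Thu evening→Mbeki, Fri morning→Ghosh+Mbeki, Fri afternoon→Santos, Fri evening→Olsen+Santos.
Loads: Ghosh 2/2, Mbeki 3/3, Tanaka 3/3, Ueda 1/1, Olsen 1/1, Santos 2/3.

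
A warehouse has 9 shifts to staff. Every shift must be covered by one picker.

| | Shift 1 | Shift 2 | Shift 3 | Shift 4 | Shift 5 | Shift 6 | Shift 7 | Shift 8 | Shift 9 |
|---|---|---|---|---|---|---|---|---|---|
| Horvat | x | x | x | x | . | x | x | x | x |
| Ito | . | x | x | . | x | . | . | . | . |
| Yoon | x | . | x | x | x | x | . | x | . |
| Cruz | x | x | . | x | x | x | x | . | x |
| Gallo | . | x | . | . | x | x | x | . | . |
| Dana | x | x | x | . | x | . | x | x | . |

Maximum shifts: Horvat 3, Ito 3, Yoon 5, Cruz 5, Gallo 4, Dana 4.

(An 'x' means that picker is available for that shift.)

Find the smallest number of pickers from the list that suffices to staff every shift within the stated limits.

9 slots to fill and no one can take more than 5, so at least ⌈9/5⌉ = 2 pickers are needed.
Yoon and Cruz alone can cover everything: Shift 1→Yoon, Shift 2→Cruz, Shift 3→Yoon, Shift 4→Yoon, Shift 5→Yoon, Shift 6→Cruz, Shift 7→Cruz, Shift 8→Yoon, Shift 9→Cruz.

2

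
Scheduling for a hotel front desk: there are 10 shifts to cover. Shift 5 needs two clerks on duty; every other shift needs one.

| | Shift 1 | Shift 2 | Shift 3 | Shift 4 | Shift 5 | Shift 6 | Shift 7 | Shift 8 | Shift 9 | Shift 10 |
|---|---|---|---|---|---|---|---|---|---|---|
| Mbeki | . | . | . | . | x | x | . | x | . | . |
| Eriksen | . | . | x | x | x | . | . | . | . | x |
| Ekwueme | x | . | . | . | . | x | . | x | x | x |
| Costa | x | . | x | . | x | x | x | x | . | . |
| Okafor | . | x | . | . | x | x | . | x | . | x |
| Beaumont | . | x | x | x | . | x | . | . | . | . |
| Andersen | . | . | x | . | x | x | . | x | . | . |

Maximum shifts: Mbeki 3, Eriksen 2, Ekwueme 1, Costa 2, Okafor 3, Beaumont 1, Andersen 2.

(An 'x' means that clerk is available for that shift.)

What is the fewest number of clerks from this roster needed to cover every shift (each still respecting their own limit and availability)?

5

11 slots to fill and no one can take more than 3, so at least ⌈11/3⌉ = 4 clerks are needed.
Any 4 clerks together have capacity at most 3+3+2+2 = 10 < 11 slots, so 4 can never suffice.
Mbeki, Eriksen, Ekwueme, Costa, and Okafor alone can cover everything: Shift 1→Costa, Shift 2→Okafor, Shift 3→Eriksen, Shift 4→Eriksen, Shift 5→Mbeki+Okafor, Shift 6→Mbeki, Shift 7→Costa, Shift 8→Mbeki, Shift 9→Ekwueme, Shift 10→Okafor.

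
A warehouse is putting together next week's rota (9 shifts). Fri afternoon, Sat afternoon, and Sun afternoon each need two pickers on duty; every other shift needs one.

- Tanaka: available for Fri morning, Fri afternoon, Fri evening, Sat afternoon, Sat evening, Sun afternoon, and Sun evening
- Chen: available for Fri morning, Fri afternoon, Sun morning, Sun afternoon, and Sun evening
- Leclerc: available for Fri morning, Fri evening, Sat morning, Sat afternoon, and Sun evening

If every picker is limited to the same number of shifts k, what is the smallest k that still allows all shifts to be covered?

4

With 3 pickers and 12 worker-slots to fill, someone must work at least ⌈12/3⌉ = 4 shifts, so k ≥ 4.
k = 4 works: Fri morning→Chen, Fri afternoon→Tanaka+Chen, Fri evening→Leclerc, Sat morning→Leclerc, Sat afternoon→Tanaka+Leclerc, Sat evening→Tanaka, Sun morning→Chen, Sun afternoon→Tanaka+Chen, Sun evening→Leclerc.
Loads: Tanaka 4, Chen 4, Leclerc 4 — all ≤ 4.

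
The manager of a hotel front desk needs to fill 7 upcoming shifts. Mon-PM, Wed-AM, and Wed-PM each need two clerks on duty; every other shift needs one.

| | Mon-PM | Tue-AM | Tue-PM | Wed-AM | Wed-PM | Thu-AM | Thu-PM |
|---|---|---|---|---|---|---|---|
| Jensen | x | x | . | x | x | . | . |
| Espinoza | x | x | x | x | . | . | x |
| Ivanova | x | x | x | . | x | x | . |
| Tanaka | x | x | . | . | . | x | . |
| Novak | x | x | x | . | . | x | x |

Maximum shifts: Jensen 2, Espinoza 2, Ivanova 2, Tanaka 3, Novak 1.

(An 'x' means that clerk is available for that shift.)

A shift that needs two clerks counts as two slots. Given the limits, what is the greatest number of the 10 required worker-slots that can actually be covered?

10

Total capacity across all clerks is 2+2+2+3+1 = 10, and 10 slots are needed, so at most 10 can be filled.
An assignment achieving 10: Mon-PM→Tanaka+Novak, Tue-AM→Tanaka, Tue-PM→Ivanova, Wed-AM→Jensen+Espinoza, Wed-PM→Jensen+Ivanova, Thu-AM→Tanaka, Thu-PM→Espinoza.
Loads: Jensen 2/2, Espinoza 2/2, Ivanova 2/2, Tanaka 3/3, Novak 1/1.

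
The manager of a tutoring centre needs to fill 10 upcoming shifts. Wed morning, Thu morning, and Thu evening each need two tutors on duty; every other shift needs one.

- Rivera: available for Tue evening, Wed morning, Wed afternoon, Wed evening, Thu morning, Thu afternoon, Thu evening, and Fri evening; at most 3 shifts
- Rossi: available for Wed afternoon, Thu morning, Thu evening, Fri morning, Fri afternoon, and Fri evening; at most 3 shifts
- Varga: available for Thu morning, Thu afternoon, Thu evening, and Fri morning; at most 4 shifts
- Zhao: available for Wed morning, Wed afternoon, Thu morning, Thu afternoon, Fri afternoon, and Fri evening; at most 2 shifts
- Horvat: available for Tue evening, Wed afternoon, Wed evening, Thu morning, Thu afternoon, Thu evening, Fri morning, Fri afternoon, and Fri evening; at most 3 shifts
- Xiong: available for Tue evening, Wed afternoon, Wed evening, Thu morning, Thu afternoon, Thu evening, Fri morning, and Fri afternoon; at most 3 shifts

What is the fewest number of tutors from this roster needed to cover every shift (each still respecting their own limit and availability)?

5

13 slots to fill and no one can take more than 4, so at least ⌈13/4⌉ = 4 tutors are needed.
No set of 4 tutors can cover every shift (each such set leaves at least one shift with no one available or exceeds a cap).
Rivera, Rossi, Varga, Zhao, and Horvat alone can cover everything: Tue evening→Rivera, Wed morning→Rivera+Zhao, Wed afternoon→Rossi, Wed evening→Rivera, Thu morning→Varga+Horvat, Thu afternoon→Varga, Thu evening→Varga+Horvat, Fri morning→Rossi, Fri afternoon→Rossi, Fri evening→Zhao.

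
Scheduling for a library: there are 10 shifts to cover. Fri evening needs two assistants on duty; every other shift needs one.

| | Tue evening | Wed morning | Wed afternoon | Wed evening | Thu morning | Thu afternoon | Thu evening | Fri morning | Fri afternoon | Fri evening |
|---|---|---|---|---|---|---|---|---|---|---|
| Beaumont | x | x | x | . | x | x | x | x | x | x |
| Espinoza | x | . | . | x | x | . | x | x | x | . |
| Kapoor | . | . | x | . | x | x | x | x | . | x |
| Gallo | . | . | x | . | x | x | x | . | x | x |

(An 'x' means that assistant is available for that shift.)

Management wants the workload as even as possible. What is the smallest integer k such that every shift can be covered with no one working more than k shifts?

With 4 assistants and 11 worker-slots to fill, someone must work at least ⌈11/4⌉ = 3 shifts, so k ≥ 3.
k = 3 works: Tue evening→Beaumont, Wed morning→Beaumont, Wed afternoon→Beaumont, Wed evening→Espinoza, Thu morning→Kapoor, Thu afternoon→Kapoor, Thu evening→Gallo, Fri morning→Espinoza, Fri afternoon→Espinoza, Fri evening→Kapoor+Gallo.
Loads: Beaumont 3, Espinoza 3, Kapoor 3, Gallo 2 — all ≤ 3.

3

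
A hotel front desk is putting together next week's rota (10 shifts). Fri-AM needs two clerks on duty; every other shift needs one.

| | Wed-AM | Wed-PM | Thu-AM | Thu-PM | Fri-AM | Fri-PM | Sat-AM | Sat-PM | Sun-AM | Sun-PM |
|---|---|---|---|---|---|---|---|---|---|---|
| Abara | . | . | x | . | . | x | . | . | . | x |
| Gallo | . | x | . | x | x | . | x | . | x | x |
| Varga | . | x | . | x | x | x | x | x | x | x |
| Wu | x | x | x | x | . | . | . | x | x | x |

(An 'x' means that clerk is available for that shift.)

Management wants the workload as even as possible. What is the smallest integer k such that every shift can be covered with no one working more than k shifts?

With 4 clerks and 11 worker-slots to fill, someone must work at least ⌈11/4⌉ = 3 shifts, so k ≥ 3.
k = 3 works: Wed-AM→Wu, Wed-PM→Gallo, Thu-AM→Abara, Thu-PM→Varga, Fri-AM→Gallo+Varga, Fri-PM→Abara, Sat-AM→Gallo, Sat-PM→Varga, Sun-AM→Wu, Sun-PM→Abara.
Loads: Abara 3, Gallo 3, Varga 3, Wu 2 — all ≤ 3.

3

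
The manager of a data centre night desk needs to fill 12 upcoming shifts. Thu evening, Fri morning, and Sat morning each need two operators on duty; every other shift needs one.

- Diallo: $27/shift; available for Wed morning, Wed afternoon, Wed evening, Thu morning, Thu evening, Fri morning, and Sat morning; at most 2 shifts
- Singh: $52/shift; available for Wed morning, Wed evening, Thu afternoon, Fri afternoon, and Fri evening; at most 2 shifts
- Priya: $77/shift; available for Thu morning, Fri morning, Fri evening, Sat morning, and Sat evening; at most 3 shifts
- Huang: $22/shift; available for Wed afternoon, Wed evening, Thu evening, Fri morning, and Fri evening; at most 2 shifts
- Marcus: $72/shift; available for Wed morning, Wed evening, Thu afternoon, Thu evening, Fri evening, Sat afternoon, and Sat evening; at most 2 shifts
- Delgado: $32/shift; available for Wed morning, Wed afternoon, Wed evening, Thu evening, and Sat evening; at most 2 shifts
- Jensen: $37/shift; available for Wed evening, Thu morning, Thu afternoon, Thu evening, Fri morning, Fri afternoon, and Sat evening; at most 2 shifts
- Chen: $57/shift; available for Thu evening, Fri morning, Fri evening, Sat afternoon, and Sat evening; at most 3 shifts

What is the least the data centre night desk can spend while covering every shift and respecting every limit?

Sat morning can only be covered by Diallo and Priya, so that assignment is forced.
Picking the cheapest available operator for each shift independently would cost $485, but that ignores the shift limits.
An optimal schedule: Wed morning→Delgado, Wed afternoon→Huang, Wed evening→Singh, Thu morning→Diallo, Thu afternoon→Jensen, Thu evening→Chen+Marcus, Fri morning→Huang+Chen, Fri afternoon→Jensen, Fri evening→Singh, Sat morning→Diallo+Priya, Sat afternoon→Chen, Sat evening→Delgado.
Total: 32 + 22 + 52 + 27 + 37 + 57 + 72 + 22 + 57 + 37 + 52 + 27 + 77 + 57 + 32 = $660.

$660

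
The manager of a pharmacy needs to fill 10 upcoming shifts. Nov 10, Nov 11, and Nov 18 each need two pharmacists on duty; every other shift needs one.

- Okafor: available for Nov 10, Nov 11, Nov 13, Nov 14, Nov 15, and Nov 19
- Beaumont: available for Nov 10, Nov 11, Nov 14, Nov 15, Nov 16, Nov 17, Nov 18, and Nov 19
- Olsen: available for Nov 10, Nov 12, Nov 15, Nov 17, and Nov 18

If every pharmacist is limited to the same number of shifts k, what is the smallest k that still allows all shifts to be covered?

With 3 pharmacists and 13 worker-slots to fill, someone must work at least ⌈13/3⌉ = 5 shifts, so k ≥ 5.
k = 5 works: Nov 10→Okafor+Beaumont, Nov 11→Okafor+Beaumont, Nov 12→Olsen, Nov 13→Okafor, Nov 14→Okafor, Nov 15→Olsen, Nov 16→Beaumont, Nov 17→Beaumont, Nov 18→Beaumont+Olsen, Nov 19→Okafor.
Loads: Okafor 5, Beaumont 5, Olsen 3 — all ≤ 5.

5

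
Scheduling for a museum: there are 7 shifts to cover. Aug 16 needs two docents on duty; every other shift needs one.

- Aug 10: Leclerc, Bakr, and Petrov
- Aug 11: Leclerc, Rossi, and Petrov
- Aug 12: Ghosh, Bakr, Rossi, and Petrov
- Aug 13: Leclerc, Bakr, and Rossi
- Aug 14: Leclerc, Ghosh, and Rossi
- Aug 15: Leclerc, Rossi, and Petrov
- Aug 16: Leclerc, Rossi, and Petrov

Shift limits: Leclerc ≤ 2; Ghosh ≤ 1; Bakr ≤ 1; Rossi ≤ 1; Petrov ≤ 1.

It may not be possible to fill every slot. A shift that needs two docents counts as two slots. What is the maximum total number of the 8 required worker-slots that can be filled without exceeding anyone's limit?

6

Total capacity across all docents is 2+1+1+1+1 = 6, and 8 slots are needed, so at most 6 can be filled.
An assignment achieving 6: Aug 10→Leclerc, Aug 11→Leclerc, Aug 13→Bakr, Aug 14→Ghosh, Aug 15→Rossi, Aug 16→Petrov.
Loads: Leclerc 2/2, Ghosh 1/1, Bakr 1/1, Rossi 1/1, Petrov 1/1.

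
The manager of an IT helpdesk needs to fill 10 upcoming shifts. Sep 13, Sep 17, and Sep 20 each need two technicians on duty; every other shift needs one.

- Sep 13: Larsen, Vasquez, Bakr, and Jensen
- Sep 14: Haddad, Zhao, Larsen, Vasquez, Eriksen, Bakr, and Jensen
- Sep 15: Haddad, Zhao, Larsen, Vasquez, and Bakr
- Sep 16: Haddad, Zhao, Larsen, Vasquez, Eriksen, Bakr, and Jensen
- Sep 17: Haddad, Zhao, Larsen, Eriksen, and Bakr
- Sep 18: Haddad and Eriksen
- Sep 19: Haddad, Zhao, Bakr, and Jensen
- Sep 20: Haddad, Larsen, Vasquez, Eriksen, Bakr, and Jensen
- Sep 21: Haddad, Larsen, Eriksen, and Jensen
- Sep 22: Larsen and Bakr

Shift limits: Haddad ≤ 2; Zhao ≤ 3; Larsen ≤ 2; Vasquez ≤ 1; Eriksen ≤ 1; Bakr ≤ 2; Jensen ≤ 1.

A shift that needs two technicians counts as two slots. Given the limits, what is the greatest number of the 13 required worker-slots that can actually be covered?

Total capacity across all technicians is 2+3+2+1+1+2+1 = 12, and 13 slots are needed, so at most 12 can be filled.
An assignment achieving 12: Sep 13→Larsen+Vasquez, Sep 14→Zhao, Sep 15→Zhao, Sep 17→Zhao+Bakr, Sep 18→Haddad, Sep 19→Haddad, Sep 20→Bakr+Jensen, Sep 21→Eriksen, Sep 22→Larsen.
Loads: Haddad 2/2, Zhao 3/3, Larsen 2/2, Vasquez 1/1, Eriksen 1/1, Bakr 2/2, Jensen 1/1.

12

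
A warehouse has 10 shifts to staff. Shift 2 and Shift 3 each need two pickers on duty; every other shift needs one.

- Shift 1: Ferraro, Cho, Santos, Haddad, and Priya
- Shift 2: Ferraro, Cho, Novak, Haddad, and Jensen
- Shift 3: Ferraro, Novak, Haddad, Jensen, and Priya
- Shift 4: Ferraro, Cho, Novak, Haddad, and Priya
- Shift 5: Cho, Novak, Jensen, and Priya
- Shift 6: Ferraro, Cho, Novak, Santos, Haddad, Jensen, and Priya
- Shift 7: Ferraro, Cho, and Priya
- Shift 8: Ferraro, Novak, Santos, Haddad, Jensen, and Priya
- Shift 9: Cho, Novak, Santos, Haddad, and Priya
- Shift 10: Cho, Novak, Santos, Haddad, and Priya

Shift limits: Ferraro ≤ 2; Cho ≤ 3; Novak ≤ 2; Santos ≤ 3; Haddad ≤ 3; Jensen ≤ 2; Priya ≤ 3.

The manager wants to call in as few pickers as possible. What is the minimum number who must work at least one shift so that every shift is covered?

12 slots to fill and no one can take more than 3, so at least ⌈12/3⌉ = 4 pickers are needed.
Cho, Santos, Haddad, and Priya alone can cover everything: Shift 1→Santos, Shift 2→Cho+Haddad, Shift 3→Haddad+Priya, Shift 4→Haddad, Shift 5→Cho, Shift 6→Santos, Shift 7→Cho, Shift 8→Santos, Shift 9→Priya, Shift 10→Priya.

4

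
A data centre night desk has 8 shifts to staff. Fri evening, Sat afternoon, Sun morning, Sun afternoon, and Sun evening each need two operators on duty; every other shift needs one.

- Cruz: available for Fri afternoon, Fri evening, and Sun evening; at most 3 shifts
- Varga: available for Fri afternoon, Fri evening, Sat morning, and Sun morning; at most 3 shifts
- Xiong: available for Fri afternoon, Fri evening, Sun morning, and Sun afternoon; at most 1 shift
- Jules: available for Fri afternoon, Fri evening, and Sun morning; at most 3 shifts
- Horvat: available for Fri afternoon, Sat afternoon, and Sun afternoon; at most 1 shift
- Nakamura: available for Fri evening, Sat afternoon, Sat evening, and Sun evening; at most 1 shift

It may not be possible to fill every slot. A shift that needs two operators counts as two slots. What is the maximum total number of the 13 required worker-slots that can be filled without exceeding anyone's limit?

Total capacity across all operators is 3+3+1+3+1+1 = 12, and 13 slots are needed, so at most 12 can be filled.
Shifts {Sat afternoon, Sat evening} need 3 slots but only Horvat and Nakamura are available for them, supplying at most 2 — so at least 1 slot must go unfilled.
An assignment achieving 10: Fri afternoon→Cruz, Fri evening→Cruz+Varga, Sat morning→Varga, Sat afternoon→Horvat, Sat evening→Nakamura, Sun morning→Varga+Jules, Sun afternoon→Xiong, Sun evening→Cruz.
Loads: Cruz 3/3, Varga 3/3, Xiong 1/1, Jules 1/3, Horvat 1/1, Nakamura 1/1.

10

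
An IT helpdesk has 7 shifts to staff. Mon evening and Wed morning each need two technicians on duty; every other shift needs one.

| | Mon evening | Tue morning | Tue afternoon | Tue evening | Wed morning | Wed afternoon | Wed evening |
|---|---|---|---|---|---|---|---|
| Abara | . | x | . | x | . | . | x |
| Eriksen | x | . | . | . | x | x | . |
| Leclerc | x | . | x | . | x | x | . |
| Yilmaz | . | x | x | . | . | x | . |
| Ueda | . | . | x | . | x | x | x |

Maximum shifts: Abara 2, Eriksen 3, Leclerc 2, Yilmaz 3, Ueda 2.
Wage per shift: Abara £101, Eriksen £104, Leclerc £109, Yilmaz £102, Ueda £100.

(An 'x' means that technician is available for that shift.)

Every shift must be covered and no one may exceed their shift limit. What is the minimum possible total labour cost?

£923

Mon evening can only be covered by Eriksen and Leclerc, so that assignment is forced.
Tue evening can only be covered by Abara, so that assignment is forced.
Picking the cheapest available technician for each shift independently would cost £919, but that ignores the shift limits.
An optimal schedule: Mon evening→Eriksen+Leclerc, Tue morning→Abara, Tue afternoon→Yilmaz, Tue evening→Abara, Wed morning→Ueda+Eriksen, Wed afternoon→Yilmaz, Wed evening→Ueda.
Total: 104 + 109 + 101 + 102 + 101 + 100 + 104 + 102 + 100 = £923.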